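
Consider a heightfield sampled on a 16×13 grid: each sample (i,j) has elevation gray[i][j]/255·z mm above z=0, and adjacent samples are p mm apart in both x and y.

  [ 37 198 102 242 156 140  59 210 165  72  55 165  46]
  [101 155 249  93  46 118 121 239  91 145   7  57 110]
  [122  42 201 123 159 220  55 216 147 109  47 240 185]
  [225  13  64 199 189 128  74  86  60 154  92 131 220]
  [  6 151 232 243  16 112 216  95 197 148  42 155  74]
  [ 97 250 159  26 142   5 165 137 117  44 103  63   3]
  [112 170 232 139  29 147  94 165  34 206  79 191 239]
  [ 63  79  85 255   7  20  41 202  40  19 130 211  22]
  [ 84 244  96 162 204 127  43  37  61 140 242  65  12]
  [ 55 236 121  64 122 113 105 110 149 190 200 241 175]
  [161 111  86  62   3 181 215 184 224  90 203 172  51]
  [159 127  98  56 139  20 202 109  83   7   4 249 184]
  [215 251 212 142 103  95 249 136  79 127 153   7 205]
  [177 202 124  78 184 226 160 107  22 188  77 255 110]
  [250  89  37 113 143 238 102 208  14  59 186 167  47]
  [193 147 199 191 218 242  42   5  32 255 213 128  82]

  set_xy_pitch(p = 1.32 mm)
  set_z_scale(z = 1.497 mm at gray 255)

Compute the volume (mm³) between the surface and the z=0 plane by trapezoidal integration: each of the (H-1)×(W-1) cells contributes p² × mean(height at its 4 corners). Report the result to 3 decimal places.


height_mm = gray/255 × 1.497; cell vol = 1.32² × mean(4 corners)
unit = 1.32² × 1.497 / (4×255) = 0.00255723 mm³ per gray-sum
row 0: Σ corner-gray over 12 cells = 6064  → 15.5070
row 1: Σ corner-gray over 12 cells = 6278  → 16.0543
row 2: Σ corner-gray over 12 cells = 6250  → 15.9827
row 3: Σ corner-gray over 12 cells = 6119  → 15.6477
row 4: Σ corner-gray over 12 cells = 5816  → 14.8728
row 5: Σ corner-gray over 12 cells = 5845  → 14.9470
row 6: Σ corner-gray over 12 cells = 5586  → 14.2847
row 7: Σ corner-gray over 12 cells = 5201  → 13.3001
row 8: Σ corner-gray over 12 cells = 6470  → 16.5453
row 9: Σ corner-gray over 12 cells = 6806  → 17.4045
row 10: Σ corner-gray over 12 cells = 5805  → 14.8447
row 11: Σ corner-gray over 12 cells = 6059  → 15.4942
row 12: Σ corner-gray over 12 cells = 7061  → 18.0566
row 13: Σ corner-gray over 12 cells = 6542  → 16.7294
row 14: Σ corner-gray over 12 cells = 6628  → 16.9493
Σ rows: total corner-gray = 92530  → 236.6203 mm³

236.620


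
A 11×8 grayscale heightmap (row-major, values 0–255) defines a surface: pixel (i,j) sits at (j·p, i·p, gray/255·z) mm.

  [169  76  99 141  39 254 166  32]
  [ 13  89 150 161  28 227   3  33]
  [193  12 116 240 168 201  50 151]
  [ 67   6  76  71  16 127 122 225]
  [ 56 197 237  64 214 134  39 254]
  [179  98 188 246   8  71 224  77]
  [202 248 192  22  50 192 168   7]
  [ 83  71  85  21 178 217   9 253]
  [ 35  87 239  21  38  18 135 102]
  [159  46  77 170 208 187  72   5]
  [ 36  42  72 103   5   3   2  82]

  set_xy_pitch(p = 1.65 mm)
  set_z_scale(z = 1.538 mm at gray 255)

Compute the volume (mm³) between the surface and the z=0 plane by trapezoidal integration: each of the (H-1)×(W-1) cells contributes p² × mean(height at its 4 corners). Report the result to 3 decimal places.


130.735

height_mm = gray/255 × 1.538; cell vol = 1.65² × mean(4 corners)
unit = 1.65² × 1.538 / (4×255) = 0.0041051 mm³ per gray-sum
row 0: Σ corner-gray over 7 cells = 3113  → 12.7792
row 1: Σ corner-gray over 7 cells = 3280  → 13.4647
row 2: Σ corner-gray over 7 cells = 3046  → 12.5041
row 3: Σ corner-gray over 7 cells = 3208  → 13.1692
row 4: Σ corner-gray over 7 cells = 4006  → 16.4450
row 5: Σ corner-gray over 7 cells = 3879  → 15.9237
row 6: Σ corner-gray over 7 cells = 3451  → 14.1667
row 7: Σ corner-gray over 7 cells = 2711  → 11.1289
row 8: Σ corner-gray over 7 cells = 2897  → 11.8925
row 9: Σ corner-gray over 7 cells = 2256  → 9.2611
Σ rows: total corner-gray = 31847  → 130.7352 mm³


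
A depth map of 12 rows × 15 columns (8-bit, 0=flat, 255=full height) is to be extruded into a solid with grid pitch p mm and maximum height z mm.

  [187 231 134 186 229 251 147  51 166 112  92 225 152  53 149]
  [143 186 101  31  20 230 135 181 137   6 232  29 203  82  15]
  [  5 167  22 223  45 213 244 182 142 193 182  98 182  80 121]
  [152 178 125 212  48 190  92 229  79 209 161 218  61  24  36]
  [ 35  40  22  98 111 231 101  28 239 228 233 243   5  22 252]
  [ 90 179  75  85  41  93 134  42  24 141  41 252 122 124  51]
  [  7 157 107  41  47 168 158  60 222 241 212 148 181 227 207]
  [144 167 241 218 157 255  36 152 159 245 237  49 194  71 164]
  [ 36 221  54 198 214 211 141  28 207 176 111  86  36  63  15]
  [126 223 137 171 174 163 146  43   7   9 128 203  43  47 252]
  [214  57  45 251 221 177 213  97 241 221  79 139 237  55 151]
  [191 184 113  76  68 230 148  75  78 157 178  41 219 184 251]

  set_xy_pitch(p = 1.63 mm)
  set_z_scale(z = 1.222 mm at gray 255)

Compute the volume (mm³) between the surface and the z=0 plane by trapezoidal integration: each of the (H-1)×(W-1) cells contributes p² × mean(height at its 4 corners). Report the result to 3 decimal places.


height_mm = gray/255 × 1.222; cell vol = 1.63² × mean(4 corners)
unit = 1.63² × 1.222 / (4×255) = 0.00318307 mm³ per gray-sum
row 0: Σ corner-gray over 14 cells = 7698  → 24.5033
row 1: Σ corner-gray over 14 cells = 7376  → 23.4783
row 2: Σ corner-gray over 14 cells = 7912  → 25.1845
row 3: Σ corner-gray over 14 cells = 7329  → 23.3287
row 4: Σ corner-gray over 14 cells = 6336  → 20.1679
row 5: Σ corner-gray over 14 cells = 6999  → 22.2783
row 6: Σ corner-gray over 14 cells = 8822  → 28.0810
row 7: Σ corner-gray over 14 cells = 8213  → 26.1426
row 8: Σ corner-gray over 14 cells = 6909  → 21.9918
row 9: Σ corner-gray over 14 cells = 7797  → 24.8184
row 10: Σ corner-gray over 14 cells = 8375  → 26.6582
Σ rows: total corner-gray = 83766  → 266.6331 mm³

266.633


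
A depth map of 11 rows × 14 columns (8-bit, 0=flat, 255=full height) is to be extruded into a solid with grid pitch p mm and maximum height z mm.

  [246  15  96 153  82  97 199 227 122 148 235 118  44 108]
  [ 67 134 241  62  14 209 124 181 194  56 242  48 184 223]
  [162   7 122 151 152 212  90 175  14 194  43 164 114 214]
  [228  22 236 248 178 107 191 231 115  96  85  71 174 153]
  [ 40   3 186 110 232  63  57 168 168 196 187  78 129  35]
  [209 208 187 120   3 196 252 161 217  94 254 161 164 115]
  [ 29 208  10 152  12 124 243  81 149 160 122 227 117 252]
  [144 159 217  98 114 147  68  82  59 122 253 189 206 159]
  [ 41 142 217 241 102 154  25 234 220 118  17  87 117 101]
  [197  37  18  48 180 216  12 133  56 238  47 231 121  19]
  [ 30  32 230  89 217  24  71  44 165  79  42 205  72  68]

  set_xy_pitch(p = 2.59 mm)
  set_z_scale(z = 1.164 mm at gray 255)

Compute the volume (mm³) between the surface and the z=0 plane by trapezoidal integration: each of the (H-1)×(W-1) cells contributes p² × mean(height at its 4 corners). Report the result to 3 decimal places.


536.318

height_mm = gray/255 × 1.164; cell vol = 2.59² × mean(4 corners)
unit = 2.59² × 1.164 / (4×255) = 0.00765513 mm³ per gray-sum
row 0: Σ corner-gray over 13 cells = 7094  → 54.3055
row 1: Σ corner-gray over 13 cells = 6920  → 52.9735
row 2: Σ corner-gray over 13 cells = 7141  → 54.6653
row 3: Σ corner-gray over 13 cells = 7118  → 54.4892
row 4: Σ corner-gray over 13 cells = 7587  → 58.0794
row 5: Σ corner-gray over 13 cells = 7849  → 60.0851
row 6: Σ corner-gray over 13 cells = 7222  → 55.2853
row 7: Σ corner-gray over 13 cells = 7221  → 55.2777
row 8: Σ corner-gray over 13 cells = 6380  → 48.8397
row 9: Σ corner-gray over 13 cells = 5528  → 42.3175
Σ rows: total corner-gray = 70060  → 536.3181 mm³


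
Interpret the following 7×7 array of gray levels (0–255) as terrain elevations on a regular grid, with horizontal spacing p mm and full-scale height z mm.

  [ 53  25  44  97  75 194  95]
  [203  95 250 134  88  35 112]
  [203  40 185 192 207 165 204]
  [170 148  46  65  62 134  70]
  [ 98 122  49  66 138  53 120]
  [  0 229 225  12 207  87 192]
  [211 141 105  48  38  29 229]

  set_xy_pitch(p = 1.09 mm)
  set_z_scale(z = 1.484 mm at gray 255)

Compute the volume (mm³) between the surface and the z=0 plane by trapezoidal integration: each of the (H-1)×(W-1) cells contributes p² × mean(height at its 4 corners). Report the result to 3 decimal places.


29.489

height_mm = gray/255 × 1.484; cell vol = 1.09² × mean(4 corners)
unit = 1.09² × 1.484 / (4×255) = 0.00172857 mm³ per gray-sum
row 0: Σ corner-gray over 6 cells = 2537  → 4.3854
row 1: Σ corner-gray over 6 cells = 3504  → 6.0569
row 2: Σ corner-gray over 6 cells = 3135  → 5.4191
row 3: Σ corner-gray over 6 cells = 2224  → 3.8443
row 4: Σ corner-gray over 6 cells = 2786  → 4.8158
row 5: Σ corner-gray over 6 cells = 2874  → 4.9679
Σ rows: total corner-gray = 17060  → 29.4894 mm³


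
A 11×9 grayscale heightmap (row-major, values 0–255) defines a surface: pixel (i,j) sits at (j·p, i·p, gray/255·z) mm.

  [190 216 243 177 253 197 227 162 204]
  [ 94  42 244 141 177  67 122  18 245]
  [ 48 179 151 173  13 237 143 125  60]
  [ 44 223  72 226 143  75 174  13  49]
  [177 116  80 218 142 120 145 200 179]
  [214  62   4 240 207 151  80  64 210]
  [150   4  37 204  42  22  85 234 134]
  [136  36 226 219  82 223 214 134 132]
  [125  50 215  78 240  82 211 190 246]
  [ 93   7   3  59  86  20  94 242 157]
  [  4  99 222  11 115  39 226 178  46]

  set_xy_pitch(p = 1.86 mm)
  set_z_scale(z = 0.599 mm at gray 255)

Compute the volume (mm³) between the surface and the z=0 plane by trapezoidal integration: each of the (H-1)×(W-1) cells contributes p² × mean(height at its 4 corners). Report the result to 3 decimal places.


85.054

height_mm = gray/255 × 0.599; cell vol = 1.86² × mean(4 corners)
unit = 1.86² × 0.599 / (4×255) = 0.00203167 mm³ per gray-sum
row 0: Σ corner-gray over 8 cells = 5305  → 10.7780
row 1: Σ corner-gray over 8 cells = 4111  → 8.3522
row 2: Σ corner-gray over 8 cells = 4095  → 8.3197
row 3: Σ corner-gray over 8 cells = 4343  → 8.8235
row 4: Σ corner-gray over 8 cells = 4438  → 9.0165
row 5: Σ corner-gray over 8 cells = 3580  → 7.2734
row 6: Σ corner-gray over 8 cells = 4076  → 8.2811
row 7: Σ corner-gray over 8 cells = 5039  → 10.2376
row 8: Σ corner-gray over 8 cells = 3775  → 7.6695
row 9: Σ corner-gray over 8 cells = 3102  → 6.3022
Σ rows: total corner-gray = 41864  → 85.0537 mm³


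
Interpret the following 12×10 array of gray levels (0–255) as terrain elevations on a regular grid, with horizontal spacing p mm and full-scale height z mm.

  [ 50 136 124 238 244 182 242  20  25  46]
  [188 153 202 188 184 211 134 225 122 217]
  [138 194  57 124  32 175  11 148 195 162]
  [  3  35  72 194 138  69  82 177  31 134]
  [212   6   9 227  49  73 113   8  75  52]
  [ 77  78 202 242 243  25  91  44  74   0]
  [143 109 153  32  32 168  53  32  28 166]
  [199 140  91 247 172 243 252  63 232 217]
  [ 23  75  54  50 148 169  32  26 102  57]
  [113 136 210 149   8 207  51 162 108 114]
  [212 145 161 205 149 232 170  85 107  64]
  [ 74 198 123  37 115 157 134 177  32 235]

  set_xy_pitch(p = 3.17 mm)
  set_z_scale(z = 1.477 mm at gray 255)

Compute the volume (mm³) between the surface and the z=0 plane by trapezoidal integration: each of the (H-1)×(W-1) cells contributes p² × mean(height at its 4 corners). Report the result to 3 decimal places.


height_mm = gray/255 × 1.477; cell vol = 3.17² × mean(4 corners)
unit = 3.17² × 1.477 / (4×255) = 0.0145512 mm³ per gray-sum
row 0: Σ corner-gray over 9 cells = 5761  → 83.8295
row 1: Σ corner-gray over 9 cells = 5415  → 78.7948
row 2: Σ corner-gray over 9 cells = 3905  → 56.8224
row 3: Σ corner-gray over 9 cells = 3117  → 45.3561
row 4: Σ corner-gray over 9 cells = 3459  → 50.3326
row 5: Σ corner-gray over 9 cells = 3598  → 52.3552
row 6: Σ corner-gray over 9 cells = 4819  → 70.1222
row 7: Σ corner-gray over 9 cells = 4688  → 68.2160
row 8: Σ corner-gray over 9 cells = 3681  → 53.5630
row 9: Σ corner-gray over 9 cells = 5073  → 73.8182
row 10: Σ corner-gray over 9 cells = 5039  → 73.3235
Σ rows: total corner-gray = 48555  → 706.5336 mm³

706.534


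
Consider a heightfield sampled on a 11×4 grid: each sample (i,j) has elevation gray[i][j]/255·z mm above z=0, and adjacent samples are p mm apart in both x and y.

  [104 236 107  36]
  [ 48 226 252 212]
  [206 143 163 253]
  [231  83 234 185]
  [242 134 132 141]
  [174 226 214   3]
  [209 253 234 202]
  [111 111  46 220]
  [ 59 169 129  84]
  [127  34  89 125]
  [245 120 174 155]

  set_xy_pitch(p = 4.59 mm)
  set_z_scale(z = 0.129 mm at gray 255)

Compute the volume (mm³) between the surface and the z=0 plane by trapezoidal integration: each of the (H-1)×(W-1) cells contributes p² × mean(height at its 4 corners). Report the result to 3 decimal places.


50.535

height_mm = gray/255 × 0.129; cell vol = 4.59² × mean(4 corners)
unit = 4.59² × 0.129 / (4×255) = 0.00266449 mm³ per gray-sum
row 0: Σ corner-gray over 3 cells = 2042  → 5.4409
row 1: Σ corner-gray over 3 cells = 2287  → 6.0937
row 2: Σ corner-gray over 3 cells = 2121  → 5.6514
row 3: Σ corner-gray over 3 cells = 1965  → 5.2357
row 4: Σ corner-gray over 3 cells = 1972  → 5.2544
row 5: Σ corner-gray over 3 cells = 2442  → 6.5067
row 6: Σ corner-gray over 3 cells = 2030  → 5.4089
row 7: Σ corner-gray over 3 cells = 1384  → 3.6877
row 8: Σ corner-gray over 3 cells = 1237  → 3.2960
row 9: Σ corner-gray over 3 cells = 1486  → 3.9594
Σ rows: total corner-gray = 18966  → 50.5348 mm³


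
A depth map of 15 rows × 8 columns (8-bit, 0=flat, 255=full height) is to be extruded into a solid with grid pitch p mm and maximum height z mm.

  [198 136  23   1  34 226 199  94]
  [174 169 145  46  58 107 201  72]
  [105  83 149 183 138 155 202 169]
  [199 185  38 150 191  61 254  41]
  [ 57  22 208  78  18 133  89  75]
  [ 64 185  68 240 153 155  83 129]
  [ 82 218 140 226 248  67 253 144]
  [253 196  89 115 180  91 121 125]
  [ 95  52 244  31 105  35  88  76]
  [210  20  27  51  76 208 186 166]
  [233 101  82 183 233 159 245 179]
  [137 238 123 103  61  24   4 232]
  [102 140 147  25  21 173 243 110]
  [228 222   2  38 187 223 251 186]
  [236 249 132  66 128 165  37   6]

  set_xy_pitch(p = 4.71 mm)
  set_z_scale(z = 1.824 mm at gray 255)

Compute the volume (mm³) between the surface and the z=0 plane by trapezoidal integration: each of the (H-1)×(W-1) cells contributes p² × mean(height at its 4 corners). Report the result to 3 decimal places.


height_mm = gray/255 × 1.824; cell vol = 4.71² × mean(4 corners)
unit = 4.71² × 1.824 / (4×255) = 0.0396704 mm³ per gray-sum
row 0: Σ corner-gray over 7 cells = 3228  → 128.0560
row 1: Σ corner-gray over 7 cells = 3792  → 150.4301
row 2: Σ corner-gray over 7 cells = 4092  → 162.3312
row 3: Σ corner-gray over 7 cells = 3226  → 127.9767
row 4: Σ corner-gray over 7 cells = 3189  → 126.5089
row 5: Σ corner-gray over 7 cells = 4491  → 178.1597
row 6: Σ corner-gray over 7 cells = 4492  → 178.1994
row 7: Σ corner-gray over 7 cells = 3243  → 128.6511
row 8: Σ corner-gray over 7 cells = 2793  → 110.7994
row 9: Σ corner-gray over 7 cells = 3930  → 155.9046
row 10: Σ corner-gray over 7 cells = 3893  → 154.4368
row 11: Σ corner-gray over 7 cells = 3185  → 126.3502
row 12: Σ corner-gray over 7 cells = 3970  → 157.4915
row 13: Σ corner-gray over 7 cells = 4056  → 160.9031
Σ rows: total corner-gray = 51580  → 2046.1987 mm³

2046.199


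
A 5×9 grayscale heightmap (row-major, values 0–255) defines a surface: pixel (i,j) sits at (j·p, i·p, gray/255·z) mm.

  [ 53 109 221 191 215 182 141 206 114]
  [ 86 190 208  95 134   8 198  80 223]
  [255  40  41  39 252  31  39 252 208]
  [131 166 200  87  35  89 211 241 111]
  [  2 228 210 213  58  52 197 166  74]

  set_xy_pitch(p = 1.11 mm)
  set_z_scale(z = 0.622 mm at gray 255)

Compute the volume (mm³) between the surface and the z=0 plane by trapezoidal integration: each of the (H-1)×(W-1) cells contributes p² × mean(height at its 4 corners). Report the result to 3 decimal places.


height_mm = gray/255 × 0.622; cell vol = 1.11² × mean(4 corners)
unit = 1.11² × 0.622 / (4×255) = 0.000751339 mm³ per gray-sum
row 0: Σ corner-gray over 8 cells = 4832  → 3.6305
row 1: Σ corner-gray over 8 cells = 3986  → 2.9948
row 2: Σ corner-gray over 8 cells = 4151  → 3.1188
row 3: Σ corner-gray over 8 cells = 4624  → 3.4742
Σ rows: total corner-gray = 17593  → 13.2183 mm³

13.218


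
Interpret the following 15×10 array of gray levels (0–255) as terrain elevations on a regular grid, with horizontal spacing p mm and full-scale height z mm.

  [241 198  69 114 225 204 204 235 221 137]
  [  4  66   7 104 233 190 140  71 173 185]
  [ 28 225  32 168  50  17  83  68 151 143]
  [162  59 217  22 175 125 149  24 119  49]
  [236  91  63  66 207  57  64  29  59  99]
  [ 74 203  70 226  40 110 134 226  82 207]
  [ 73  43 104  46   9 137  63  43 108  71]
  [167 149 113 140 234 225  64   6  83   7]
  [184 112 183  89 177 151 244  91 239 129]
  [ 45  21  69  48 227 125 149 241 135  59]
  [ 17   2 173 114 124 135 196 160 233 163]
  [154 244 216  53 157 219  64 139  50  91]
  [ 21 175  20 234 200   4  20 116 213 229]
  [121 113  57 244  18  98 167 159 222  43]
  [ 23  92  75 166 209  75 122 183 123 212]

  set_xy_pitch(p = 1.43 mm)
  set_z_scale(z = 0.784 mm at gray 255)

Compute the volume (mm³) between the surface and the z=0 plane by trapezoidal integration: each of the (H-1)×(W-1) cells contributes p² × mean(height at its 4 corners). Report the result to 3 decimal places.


96.778

height_mm = gray/255 × 0.784; cell vol = 1.43² × mean(4 corners)
unit = 1.43² × 0.784 / (4×255) = 0.00157177 mm³ per gray-sum
row 0: Σ corner-gray over 9 cells = 5475  → 8.6054
row 1: Σ corner-gray over 9 cells = 3916  → 6.1550
row 2: Σ corner-gray over 9 cells = 3750  → 5.8941
row 3: Σ corner-gray over 9 cells = 3598  → 5.6552
row 4: Σ corner-gray over 9 cells = 4070  → 6.3971
row 5: Σ corner-gray over 9 cells = 3713  → 5.8360
row 6: Σ corner-gray over 9 cells = 3452  → 5.4257
row 7: Σ corner-gray over 9 cells = 5087  → 7.9956
row 8: Σ corner-gray over 9 cells = 5019  → 7.8887
row 9: Σ corner-gray over 9 cells = 4588  → 7.2113
row 10: Σ corner-gray over 9 cells = 4983  → 7.8321
row 11: Σ corner-gray over 9 cells = 4743  → 7.4549
row 12: Σ corner-gray over 9 cells = 4534  → 7.1264
row 13: Σ corner-gray over 9 cells = 4645  → 7.3009
Σ rows: total corner-gray = 61573  → 96.7784 mm³


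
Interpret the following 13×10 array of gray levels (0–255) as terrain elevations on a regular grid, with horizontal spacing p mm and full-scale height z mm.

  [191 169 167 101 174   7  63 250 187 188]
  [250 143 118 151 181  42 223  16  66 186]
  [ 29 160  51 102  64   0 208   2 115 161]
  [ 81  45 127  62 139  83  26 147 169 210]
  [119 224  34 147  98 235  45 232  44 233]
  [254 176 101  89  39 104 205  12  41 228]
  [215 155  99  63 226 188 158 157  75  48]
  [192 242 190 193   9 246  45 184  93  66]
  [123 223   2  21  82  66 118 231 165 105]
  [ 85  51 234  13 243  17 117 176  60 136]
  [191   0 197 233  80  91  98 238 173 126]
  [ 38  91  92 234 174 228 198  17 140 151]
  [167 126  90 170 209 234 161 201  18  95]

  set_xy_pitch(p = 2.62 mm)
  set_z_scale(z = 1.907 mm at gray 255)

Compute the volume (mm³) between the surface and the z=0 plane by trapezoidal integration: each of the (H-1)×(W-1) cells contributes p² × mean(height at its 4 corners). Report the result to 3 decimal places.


699.657

height_mm = gray/255 × 1.907; cell vol = 2.62² × mean(4 corners)
unit = 2.62² × 1.907 / (4×255) = 0.0128337 mm³ per gray-sum
row 0: Σ corner-gray over 9 cells = 4931  → 63.2832
row 1: Σ corner-gray over 9 cells = 3910  → 50.1799
row 2: Σ corner-gray over 9 cells = 3481  → 44.6742
row 3: Σ corner-gray over 9 cells = 4357  → 55.9166
row 4: Σ corner-gray over 9 cells = 4486  → 57.5721
row 5: Σ corner-gray over 9 cells = 4521  → 58.0213
row 6: Σ corner-gray over 9 cells = 5167  → 66.3119
row 7: Σ corner-gray over 9 cells = 4706  → 60.3956
row 8: Σ corner-gray over 9 cells = 4087  → 52.4515
row 9: Σ corner-gray over 9 cells = 4580  → 58.7785
row 10: Σ corner-gray over 9 cells = 5074  → 65.1184
row 11: Σ corner-gray over 9 cells = 5217  → 66.9536
Σ rows: total corner-gray = 54517  → 699.6568 mm³


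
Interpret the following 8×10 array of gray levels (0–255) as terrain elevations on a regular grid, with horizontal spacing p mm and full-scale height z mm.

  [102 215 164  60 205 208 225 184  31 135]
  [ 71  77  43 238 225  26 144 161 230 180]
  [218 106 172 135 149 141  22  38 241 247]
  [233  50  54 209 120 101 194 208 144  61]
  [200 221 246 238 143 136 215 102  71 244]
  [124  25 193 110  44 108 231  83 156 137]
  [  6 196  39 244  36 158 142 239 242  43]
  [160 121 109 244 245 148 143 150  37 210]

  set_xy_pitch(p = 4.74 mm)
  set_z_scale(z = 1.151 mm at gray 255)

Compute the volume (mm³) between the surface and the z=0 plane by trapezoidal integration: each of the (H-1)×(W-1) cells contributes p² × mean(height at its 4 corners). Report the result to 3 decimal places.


925.314

height_mm = gray/255 × 1.151; cell vol = 4.74² × mean(4 corners)
unit = 4.74² × 1.151 / (4×255) = 0.0253531 mm³ per gray-sum
row 0: Σ corner-gray over 9 cells = 5360  → 135.8929
row 1: Σ corner-gray over 9 cells = 5012  → 127.0700
row 2: Σ corner-gray over 9 cells = 4927  → 124.9149
row 3: Σ corner-gray over 9 cells = 5642  → 143.0424
row 4: Σ corner-gray over 9 cells = 5349  → 135.6140
row 5: Σ corner-gray over 9 cells = 4802  → 121.7458
row 6: Σ corner-gray over 9 cells = 5405  → 137.0337
Σ rows: total corner-gray = 36497  → 925.3137 mm³


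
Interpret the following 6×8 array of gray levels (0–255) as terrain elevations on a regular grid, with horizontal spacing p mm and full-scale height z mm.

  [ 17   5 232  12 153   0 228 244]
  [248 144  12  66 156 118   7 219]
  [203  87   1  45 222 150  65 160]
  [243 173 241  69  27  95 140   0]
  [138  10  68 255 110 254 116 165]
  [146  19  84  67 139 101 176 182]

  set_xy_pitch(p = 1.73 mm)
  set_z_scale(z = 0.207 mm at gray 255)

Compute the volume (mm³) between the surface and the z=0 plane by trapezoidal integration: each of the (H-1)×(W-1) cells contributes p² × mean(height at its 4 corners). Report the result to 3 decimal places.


height_mm = gray/255 × 0.207; cell vol = 1.73² × mean(4 corners)
unit = 1.73² × 0.207 / (4×255) = 0.000607383 mm³ per gray-sum
row 0: Σ corner-gray over 7 cells = 2994  → 1.8185
row 1: Σ corner-gray over 7 cells = 2976  → 1.8076
row 2: Σ corner-gray over 7 cells = 3236  → 1.9655
row 3: Σ corner-gray over 7 cells = 3662  → 2.2242
row 4: Σ corner-gray over 7 cells = 3429  → 2.0827
Σ rows: total corner-gray = 16297  → 9.8985 mm³

9.899


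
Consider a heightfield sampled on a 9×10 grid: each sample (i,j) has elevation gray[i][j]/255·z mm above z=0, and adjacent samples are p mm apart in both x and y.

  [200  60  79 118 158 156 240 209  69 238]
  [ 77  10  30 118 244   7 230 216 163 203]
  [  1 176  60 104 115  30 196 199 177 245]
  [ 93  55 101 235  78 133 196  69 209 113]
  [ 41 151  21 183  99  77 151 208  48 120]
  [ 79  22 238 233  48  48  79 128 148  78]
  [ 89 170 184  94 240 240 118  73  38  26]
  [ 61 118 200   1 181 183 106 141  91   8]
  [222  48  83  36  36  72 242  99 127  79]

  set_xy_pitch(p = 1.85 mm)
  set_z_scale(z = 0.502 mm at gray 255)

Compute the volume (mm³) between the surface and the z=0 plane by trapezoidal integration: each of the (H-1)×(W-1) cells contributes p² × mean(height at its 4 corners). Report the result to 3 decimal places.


height_mm = gray/255 × 0.502; cell vol = 1.85² × mean(4 corners)
unit = 1.85² × 0.502 / (4×255) = 0.00168441 mm³ per gray-sum
row 0: Σ corner-gray over 9 cells = 4932  → 8.3075
row 1: Σ corner-gray over 9 cells = 4676  → 7.8763
row 2: Σ corner-gray over 9 cells = 4718  → 7.9470
row 3: Σ corner-gray over 9 cells = 4395  → 7.4030
row 4: Σ corner-gray over 9 cells = 4082  → 6.8757
row 5: Σ corner-gray over 9 cells = 4474  → 7.5360
row 6: Σ corner-gray over 9 cells = 4540  → 7.6472
row 7: Σ corner-gray over 9 cells = 3898  → 6.5658
Σ rows: total corner-gray = 35715  → 60.1586 mm³

60.159


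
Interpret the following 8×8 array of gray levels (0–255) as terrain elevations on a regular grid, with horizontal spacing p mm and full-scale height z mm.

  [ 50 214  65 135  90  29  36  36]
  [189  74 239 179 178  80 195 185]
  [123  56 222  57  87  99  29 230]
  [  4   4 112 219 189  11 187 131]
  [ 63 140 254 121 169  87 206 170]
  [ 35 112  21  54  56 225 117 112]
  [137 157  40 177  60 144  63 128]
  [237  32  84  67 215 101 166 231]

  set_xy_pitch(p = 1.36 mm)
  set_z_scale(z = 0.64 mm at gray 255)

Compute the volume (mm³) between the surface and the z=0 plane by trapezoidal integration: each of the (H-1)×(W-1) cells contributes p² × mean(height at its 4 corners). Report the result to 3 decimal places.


27.523

height_mm = gray/255 × 0.64; cell vol = 1.36² × mean(4 corners)
unit = 1.36² × 0.64 / (4×255) = 0.00116053 mm³ per gray-sum
row 0: Σ corner-gray over 7 cells = 3488  → 4.0479
row 1: Σ corner-gray over 7 cells = 3717  → 4.3137
row 2: Σ corner-gray over 7 cells = 3032  → 3.5187
row 3: Σ corner-gray over 7 cells = 3766  → 4.3706
row 4: Σ corner-gray over 7 cells = 3504  → 4.0665
row 5: Σ corner-gray over 7 cells = 2864  → 3.3238
row 6: Σ corner-gray over 7 cells = 3345  → 3.8820
Σ rows: total corner-gray = 23716  → 27.5232 mm³


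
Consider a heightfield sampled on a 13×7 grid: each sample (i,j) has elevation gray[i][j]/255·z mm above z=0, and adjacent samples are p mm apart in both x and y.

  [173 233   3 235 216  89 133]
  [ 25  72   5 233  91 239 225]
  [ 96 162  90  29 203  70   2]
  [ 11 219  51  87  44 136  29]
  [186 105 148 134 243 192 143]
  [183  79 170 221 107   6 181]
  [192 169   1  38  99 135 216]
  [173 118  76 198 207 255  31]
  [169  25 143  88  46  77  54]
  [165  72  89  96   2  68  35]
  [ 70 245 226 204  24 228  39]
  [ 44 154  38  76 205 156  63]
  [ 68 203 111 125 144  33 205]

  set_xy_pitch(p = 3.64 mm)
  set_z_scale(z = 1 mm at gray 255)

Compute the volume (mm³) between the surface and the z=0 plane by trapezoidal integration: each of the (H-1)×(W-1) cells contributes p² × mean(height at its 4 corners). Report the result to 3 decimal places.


452.084

height_mm = gray/255 × 1; cell vol = 3.64² × mean(4 corners)
unit = 3.64² × 1 / (4×255) = 0.0129898 mm³ per gray-sum
row 0: Σ corner-gray over 6 cells = 3388  → 44.0095
row 1: Σ corner-gray over 6 cells = 2736  → 35.5401
row 2: Σ corner-gray over 6 cells = 2320  → 30.1363
row 3: Σ corner-gray over 6 cells = 3087  → 40.0995
row 4: Σ corner-gray over 6 cells = 3503  → 45.5033
row 5: Σ corner-gray over 6 cells = 2822  → 36.6572
row 6: Σ corner-gray over 6 cells = 3204  → 41.6193
row 7: Σ corner-gray over 6 cells = 2893  → 37.5795
row 8: Σ corner-gray over 6 cells = 1835  → 23.8363
row 9: Σ corner-gray over 6 cells = 2817  → 36.5923
row 10: Σ corner-gray over 6 cells = 3328  → 43.2301
row 11: Σ corner-gray over 6 cells = 2870  → 37.2807
Σ rows: total corner-gray = 34803  → 452.0841 mm³


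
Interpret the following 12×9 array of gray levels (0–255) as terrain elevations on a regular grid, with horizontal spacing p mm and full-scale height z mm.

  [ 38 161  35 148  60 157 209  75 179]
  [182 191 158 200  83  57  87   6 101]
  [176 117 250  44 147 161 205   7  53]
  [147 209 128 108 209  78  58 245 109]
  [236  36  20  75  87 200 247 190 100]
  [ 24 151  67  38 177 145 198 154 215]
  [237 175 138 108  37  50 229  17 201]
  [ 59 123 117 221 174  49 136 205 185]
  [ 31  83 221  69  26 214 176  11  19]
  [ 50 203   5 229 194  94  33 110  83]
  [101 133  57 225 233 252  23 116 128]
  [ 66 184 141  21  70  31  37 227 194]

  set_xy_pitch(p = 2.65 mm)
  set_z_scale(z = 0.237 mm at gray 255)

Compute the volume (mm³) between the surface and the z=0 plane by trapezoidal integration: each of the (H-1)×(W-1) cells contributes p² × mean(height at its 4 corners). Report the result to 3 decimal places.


72.674

height_mm = gray/255 × 0.237; cell vol = 2.65² × mean(4 corners)
unit = 2.65² × 0.237 / (4×255) = 0.0016317 mm³ per gray-sum
row 0: Σ corner-gray over 8 cells = 3754  → 6.1254
row 1: Σ corner-gray over 8 cells = 3938  → 6.4256
row 2: Σ corner-gray over 8 cells = 4417  → 7.2072
row 3: Σ corner-gray over 8 cells = 4372  → 7.1338
row 4: Σ corner-gray over 8 cells = 4145  → 6.7634
row 5: Σ corner-gray over 8 cells = 4045  → 6.6002
row 6: Σ corner-gray over 8 cells = 4240  → 6.9184
row 7: Σ corner-gray over 8 cells = 3944  → 6.4354
row 8: Σ corner-gray over 8 cells = 3519  → 5.7419
row 9: Σ corner-gray over 8 cells = 4176  → 6.8140
row 10: Σ corner-gray over 8 cells = 3989  → 6.5088
Σ rows: total corner-gray = 44539  → 72.6742 mm³


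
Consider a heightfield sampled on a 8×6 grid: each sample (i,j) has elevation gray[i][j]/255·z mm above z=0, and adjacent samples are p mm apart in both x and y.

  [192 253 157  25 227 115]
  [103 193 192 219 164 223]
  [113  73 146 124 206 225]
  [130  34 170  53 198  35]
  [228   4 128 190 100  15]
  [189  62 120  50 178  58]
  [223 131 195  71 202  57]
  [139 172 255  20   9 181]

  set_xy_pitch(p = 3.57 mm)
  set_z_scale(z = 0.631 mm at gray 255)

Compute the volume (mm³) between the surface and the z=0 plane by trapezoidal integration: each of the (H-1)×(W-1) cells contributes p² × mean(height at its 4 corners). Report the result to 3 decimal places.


148.801

height_mm = gray/255 × 0.631; cell vol = 3.57² × mean(4 corners)
unit = 3.57² × 0.631 / (4×255) = 0.00788434 mm³ per gray-sum
row 0: Σ corner-gray over 5 cells = 3493  → 27.5400
row 1: Σ corner-gray over 5 cells = 3298  → 26.0026
row 2: Σ corner-gray over 5 cells = 2511  → 19.7976
row 3: Σ corner-gray over 5 cells = 2162  → 17.0460
row 4: Σ corner-gray over 5 cells = 2154  → 16.9829
row 5: Σ corner-gray over 5 cells = 2545  → 20.0657
row 6: Σ corner-gray over 5 cells = 2710  → 21.3666
Σ rows: total corner-gray = 18873  → 148.8012 mm³


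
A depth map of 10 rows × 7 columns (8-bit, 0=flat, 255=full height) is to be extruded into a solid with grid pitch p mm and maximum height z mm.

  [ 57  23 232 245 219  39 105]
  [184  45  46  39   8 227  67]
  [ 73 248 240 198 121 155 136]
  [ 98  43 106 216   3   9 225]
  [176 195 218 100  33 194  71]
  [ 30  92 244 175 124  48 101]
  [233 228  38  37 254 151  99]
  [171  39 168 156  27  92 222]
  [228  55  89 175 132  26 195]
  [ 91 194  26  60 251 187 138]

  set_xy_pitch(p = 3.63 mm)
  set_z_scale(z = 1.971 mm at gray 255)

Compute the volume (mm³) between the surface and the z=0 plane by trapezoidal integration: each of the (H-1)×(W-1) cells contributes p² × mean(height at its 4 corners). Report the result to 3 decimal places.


690.974

height_mm = gray/255 × 1.971; cell vol = 3.63² × mean(4 corners)
unit = 3.63² × 1.971 / (4×255) = 0.0254624 mm³ per gray-sum
row 0: Σ corner-gray over 6 cells = 2659  → 67.7046
row 1: Σ corner-gray over 6 cells = 3114  → 79.2900
row 2: Σ corner-gray over 6 cells = 3210  → 81.7344
row 3: Σ corner-gray over 6 cells = 2804  → 71.3966
row 4: Σ corner-gray over 6 cells = 3224  → 82.0908
row 5: Σ corner-gray over 6 cells = 3245  → 82.6256
row 6: Σ corner-gray over 6 cells = 3105  → 79.0608
row 7: Σ corner-gray over 6 cells = 2734  → 69.6143
row 8: Σ corner-gray over 6 cells = 3042  → 77.4567
Σ rows: total corner-gray = 27137  → 690.9737 mm³


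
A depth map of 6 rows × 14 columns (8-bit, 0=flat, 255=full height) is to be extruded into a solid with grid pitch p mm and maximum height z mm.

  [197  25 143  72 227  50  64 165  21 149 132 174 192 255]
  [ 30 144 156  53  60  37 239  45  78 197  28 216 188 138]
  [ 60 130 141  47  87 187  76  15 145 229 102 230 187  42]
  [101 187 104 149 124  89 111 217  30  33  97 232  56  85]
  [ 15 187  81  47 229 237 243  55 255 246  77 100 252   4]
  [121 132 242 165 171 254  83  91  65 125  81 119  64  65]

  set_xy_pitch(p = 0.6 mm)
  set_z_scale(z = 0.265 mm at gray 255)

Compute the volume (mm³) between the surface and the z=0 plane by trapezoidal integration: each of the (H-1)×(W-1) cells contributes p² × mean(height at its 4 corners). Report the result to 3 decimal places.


height_mm = gray/255 × 0.265; cell vol = 0.6² × mean(4 corners)
unit = 0.6² × 0.265 / (4×255) = 9.35294e-05 mm³ per gray-sum
row 0: Σ corner-gray over 13 cells = 6330  → 0.5920
row 1: Σ corner-gray over 13 cells = 6304  → 0.5896
row 2: Σ corner-gray over 13 cells = 6298  → 0.5890
row 3: Σ corner-gray over 13 cells = 7081  → 0.6623
row 4: Σ corner-gray over 13 cells = 7407  → 0.6928
Σ rows: total corner-gray = 33420  → 3.1258 mm³

3.126


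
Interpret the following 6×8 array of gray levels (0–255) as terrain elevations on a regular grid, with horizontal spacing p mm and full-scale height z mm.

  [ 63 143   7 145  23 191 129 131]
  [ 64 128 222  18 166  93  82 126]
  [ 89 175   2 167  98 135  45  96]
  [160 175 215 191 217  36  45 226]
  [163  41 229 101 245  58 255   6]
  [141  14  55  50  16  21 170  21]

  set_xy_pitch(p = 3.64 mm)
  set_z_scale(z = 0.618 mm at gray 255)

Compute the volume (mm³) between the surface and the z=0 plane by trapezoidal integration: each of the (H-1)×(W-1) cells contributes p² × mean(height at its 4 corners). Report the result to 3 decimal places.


height_mm = gray/255 × 0.618; cell vol = 3.64² × mean(4 corners)
unit = 3.64² × 0.618 / (4×255) = 0.0080277 mm³ per gray-sum
row 0: Σ corner-gray over 7 cells = 3078  → 24.7093
row 1: Σ corner-gray over 7 cells = 3037  → 24.3801
row 2: Σ corner-gray over 7 cells = 3573  → 28.6830
row 3: Σ corner-gray over 7 cells = 4171  → 33.4835
row 4: Σ corner-gray over 7 cells = 2841  → 22.8067
Σ rows: total corner-gray = 16700  → 134.0626 mm³

134.063


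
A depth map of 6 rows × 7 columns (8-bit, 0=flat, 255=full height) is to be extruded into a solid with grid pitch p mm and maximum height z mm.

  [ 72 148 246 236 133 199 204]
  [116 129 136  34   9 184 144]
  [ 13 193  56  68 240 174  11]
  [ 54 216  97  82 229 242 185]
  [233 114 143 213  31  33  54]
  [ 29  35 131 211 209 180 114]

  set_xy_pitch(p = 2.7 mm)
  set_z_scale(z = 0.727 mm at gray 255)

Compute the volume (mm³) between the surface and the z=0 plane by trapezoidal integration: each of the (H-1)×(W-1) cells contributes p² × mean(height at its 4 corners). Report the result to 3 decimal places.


height_mm = gray/255 × 0.727; cell vol = 2.7² × mean(4 corners)
unit = 2.7² × 0.727 / (4×255) = 0.00519591 mm³ per gray-sum
row 0: Σ corner-gray over 6 cells = 3444  → 17.8947
row 1: Σ corner-gray over 6 cells = 2730  → 14.1848
row 2: Σ corner-gray over 6 cells = 3457  → 17.9623
row 3: Σ corner-gray over 6 cells = 3326  → 17.2816
row 4: Σ corner-gray over 6 cells = 3030  → 15.7436
Σ rows: total corner-gray = 15987  → 83.0670 mm³

83.067


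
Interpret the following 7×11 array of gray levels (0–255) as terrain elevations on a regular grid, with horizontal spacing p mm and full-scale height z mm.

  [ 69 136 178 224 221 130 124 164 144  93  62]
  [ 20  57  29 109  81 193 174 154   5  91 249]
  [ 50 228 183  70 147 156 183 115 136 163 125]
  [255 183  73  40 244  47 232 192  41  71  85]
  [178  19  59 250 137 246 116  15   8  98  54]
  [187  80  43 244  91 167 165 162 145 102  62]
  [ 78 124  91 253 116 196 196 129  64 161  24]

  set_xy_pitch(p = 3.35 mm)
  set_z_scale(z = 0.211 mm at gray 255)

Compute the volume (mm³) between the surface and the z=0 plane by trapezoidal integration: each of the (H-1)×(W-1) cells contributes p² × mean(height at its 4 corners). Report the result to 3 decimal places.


height_mm = gray/255 × 0.211; cell vol = 3.35² × mean(4 corners)
unit = 3.35² × 0.211 / (4×255) = 0.00232152 mm³ per gray-sum
row 0: Σ corner-gray over 10 cells = 5014  → 11.6401
row 1: Σ corner-gray over 10 cells = 4992  → 11.5890
row 2: Σ corner-gray over 10 cells = 5523  → 12.8217
row 3: Σ corner-gray over 10 cells = 4714  → 10.9436
row 4: Σ corner-gray over 10 cells = 4775  → 11.0852
row 5: Σ corner-gray over 10 cells = 5409  → 12.5571
Σ rows: total corner-gray = 30427  → 70.6368 mm³

70.637


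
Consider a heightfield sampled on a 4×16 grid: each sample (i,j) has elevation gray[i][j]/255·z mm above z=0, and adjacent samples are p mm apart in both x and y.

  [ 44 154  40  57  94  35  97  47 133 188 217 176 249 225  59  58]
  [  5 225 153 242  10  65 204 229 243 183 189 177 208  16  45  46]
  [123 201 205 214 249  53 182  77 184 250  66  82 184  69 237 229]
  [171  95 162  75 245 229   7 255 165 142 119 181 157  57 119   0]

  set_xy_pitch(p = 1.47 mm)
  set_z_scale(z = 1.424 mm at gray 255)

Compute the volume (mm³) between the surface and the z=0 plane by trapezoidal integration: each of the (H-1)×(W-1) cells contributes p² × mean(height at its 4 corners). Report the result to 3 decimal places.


height_mm = gray/255 × 1.424; cell vol = 1.47² × mean(4 corners)
unit = 1.47² × 1.424 / (4×255) = 0.00301679 mm³ per gray-sum
row 0: Σ corner-gray over 15 cells = 8073  → 24.3545
row 1: Σ corner-gray over 15 cells = 9287  → 28.0169
row 2: Σ corner-gray over 15 cells = 9045  → 27.2868
Σ rows: total corner-gray = 26405  → 79.6582 mm³

79.658


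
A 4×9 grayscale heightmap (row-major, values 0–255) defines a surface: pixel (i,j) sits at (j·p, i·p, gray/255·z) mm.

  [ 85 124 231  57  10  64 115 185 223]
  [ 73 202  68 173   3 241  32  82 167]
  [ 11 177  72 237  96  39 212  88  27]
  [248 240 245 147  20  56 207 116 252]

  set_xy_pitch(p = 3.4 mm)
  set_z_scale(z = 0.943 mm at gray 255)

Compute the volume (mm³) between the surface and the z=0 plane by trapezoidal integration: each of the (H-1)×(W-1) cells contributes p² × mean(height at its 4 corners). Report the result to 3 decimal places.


height_mm = gray/255 × 0.943; cell vol = 3.4² × mean(4 corners)
unit = 3.4² × 0.943 / (4×255) = 0.0106873 mm³ per gray-sum
row 0: Σ corner-gray over 8 cells = 3722  → 39.7783
row 1: Σ corner-gray over 8 cells = 3722  → 39.7783
row 2: Σ corner-gray over 8 cells = 4442  → 47.4731
Σ rows: total corner-gray = 11886  → 127.0296 mm³

127.030


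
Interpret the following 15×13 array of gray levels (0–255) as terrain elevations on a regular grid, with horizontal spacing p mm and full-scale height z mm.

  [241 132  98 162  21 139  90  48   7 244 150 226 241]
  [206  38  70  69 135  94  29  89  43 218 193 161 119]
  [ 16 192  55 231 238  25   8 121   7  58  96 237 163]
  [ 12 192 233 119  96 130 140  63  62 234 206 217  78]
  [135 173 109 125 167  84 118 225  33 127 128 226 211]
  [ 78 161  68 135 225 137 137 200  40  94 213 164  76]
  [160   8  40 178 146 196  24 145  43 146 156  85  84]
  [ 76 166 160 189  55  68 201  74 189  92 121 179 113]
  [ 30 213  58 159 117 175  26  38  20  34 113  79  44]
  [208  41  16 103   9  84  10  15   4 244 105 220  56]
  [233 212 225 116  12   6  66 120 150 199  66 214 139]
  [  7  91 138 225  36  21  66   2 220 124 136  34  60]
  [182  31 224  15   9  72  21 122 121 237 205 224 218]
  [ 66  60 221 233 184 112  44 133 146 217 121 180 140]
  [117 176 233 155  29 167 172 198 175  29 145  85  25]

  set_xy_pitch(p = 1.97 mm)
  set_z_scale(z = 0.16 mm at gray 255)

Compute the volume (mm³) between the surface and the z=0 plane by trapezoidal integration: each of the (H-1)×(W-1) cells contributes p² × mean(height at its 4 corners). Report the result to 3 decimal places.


height_mm = gray/255 × 0.16; cell vol = 1.97² × mean(4 corners)
unit = 1.97² × 0.16 / (4×255) = 0.000608769 mm³ per gray-sum
row 0: Σ corner-gray over 12 cells = 5719  → 3.4815
row 1: Σ corner-gray over 12 cells = 5318  → 3.2374
row 2: Σ corner-gray over 12 cells = 6189  → 3.7677
row 3: Σ corner-gray over 12 cells = 6850  → 4.1701
row 4: Σ corner-gray over 12 cells = 6678  → 4.0654
row 5: Σ corner-gray over 12 cells = 5880  → 3.5796
row 6: Σ corner-gray over 12 cells = 5755  → 3.5035
row 7: Σ corner-gray over 12 cells = 5315  → 3.2356
row 8: Σ corner-gray over 12 cells = 4104  → 2.4984
row 9: Σ corner-gray over 12 cells = 5110  → 3.1108
row 10: Σ corner-gray over 12 cells = 5397  → 3.2855
row 11: Σ corner-gray over 12 cells = 5215  → 3.1747
row 12: Σ corner-gray over 12 cells = 6470  → 3.9387
row 13: Σ corner-gray over 12 cells = 6778  → 4.1262
Σ rows: total corner-gray = 80778  → 49.1751 mm³

49.175
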